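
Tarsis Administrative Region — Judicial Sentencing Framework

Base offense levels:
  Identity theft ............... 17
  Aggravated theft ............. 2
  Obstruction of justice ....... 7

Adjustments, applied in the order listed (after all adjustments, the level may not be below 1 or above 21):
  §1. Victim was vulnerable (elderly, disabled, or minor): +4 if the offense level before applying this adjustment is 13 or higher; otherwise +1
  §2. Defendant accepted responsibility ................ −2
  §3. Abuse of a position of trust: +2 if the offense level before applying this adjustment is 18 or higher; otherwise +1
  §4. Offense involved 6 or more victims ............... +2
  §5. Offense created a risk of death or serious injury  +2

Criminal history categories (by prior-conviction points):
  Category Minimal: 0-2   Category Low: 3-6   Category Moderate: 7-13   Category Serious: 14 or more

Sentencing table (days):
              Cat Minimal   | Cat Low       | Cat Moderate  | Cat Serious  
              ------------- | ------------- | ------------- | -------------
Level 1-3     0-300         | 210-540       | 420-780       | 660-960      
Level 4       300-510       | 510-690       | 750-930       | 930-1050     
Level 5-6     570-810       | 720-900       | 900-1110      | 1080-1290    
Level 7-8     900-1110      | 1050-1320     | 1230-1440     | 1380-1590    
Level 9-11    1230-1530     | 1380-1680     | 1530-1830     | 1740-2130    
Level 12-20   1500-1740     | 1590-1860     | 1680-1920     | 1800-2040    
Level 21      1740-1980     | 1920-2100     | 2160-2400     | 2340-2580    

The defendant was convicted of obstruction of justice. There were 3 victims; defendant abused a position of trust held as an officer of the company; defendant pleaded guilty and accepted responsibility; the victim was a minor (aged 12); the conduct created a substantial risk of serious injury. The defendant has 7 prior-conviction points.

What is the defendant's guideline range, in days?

1530-1830 days

Base offense level for obstruction of justice: 7.
§1 applies (level before this adjustment is 7 < 13, so +1): 7 + 1 = 8.
§2 applies: 8 − 2 = 6.
§3 applies (level before this adjustment is 6 < 18, so +1): 6 + 1 = 7.
§4 does not apply.
§5 applies: 7 + 2 = 9.
Final offense level: 9.
Criminal history: 7 prior points → Category Moderate (7-13).
Level 9 falls in the 9-11 band.
Grid: Level 9-11 × Category Moderate = 1530-1830 days.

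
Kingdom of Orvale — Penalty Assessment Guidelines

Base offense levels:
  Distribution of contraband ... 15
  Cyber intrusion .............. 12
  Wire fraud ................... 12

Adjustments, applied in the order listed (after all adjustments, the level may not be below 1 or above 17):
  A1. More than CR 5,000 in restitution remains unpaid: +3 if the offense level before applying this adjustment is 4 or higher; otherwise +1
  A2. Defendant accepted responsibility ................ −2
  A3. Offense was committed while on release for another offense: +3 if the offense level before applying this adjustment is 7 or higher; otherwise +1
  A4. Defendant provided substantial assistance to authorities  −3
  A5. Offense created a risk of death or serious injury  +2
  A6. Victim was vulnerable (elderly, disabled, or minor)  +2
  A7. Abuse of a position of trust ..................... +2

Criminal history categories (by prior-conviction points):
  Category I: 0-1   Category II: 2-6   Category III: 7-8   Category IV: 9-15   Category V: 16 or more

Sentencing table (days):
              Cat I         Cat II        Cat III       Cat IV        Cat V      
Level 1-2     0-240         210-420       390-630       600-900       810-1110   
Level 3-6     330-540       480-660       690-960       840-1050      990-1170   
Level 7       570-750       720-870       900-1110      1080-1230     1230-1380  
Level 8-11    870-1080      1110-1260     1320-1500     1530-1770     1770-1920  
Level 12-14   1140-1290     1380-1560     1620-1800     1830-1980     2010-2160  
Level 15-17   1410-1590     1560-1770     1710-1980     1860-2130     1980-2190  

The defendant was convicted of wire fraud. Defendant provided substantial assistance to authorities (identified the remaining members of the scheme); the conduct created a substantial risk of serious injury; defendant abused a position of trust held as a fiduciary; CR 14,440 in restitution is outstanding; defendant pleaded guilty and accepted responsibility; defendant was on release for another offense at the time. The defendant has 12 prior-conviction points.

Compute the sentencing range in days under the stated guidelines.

Base offense level for wire fraud: 12.
A1 applies (level before this adjustment is 12 ≥ 4, so +3): 12 + 3 = 15.
A2 applies: 15 − 2 = 13.
A3 applies (level before this adjustment is 13 ≥ 7, so +3): 13 + 3 = 16.
A4 applies: 16 − 3 = 13.
A5 applies: 13 + 2 = 15.
A6 does not apply.
A7 applies: 15 + 2 = 17.
Final offense level: 17.
Criminal history: 12 prior points → Category IV (9-15).
Level 17 falls in the 15-17 band.
Grid: Level 15-17 × Category IV = 1860-2130 days.

1860-2130 days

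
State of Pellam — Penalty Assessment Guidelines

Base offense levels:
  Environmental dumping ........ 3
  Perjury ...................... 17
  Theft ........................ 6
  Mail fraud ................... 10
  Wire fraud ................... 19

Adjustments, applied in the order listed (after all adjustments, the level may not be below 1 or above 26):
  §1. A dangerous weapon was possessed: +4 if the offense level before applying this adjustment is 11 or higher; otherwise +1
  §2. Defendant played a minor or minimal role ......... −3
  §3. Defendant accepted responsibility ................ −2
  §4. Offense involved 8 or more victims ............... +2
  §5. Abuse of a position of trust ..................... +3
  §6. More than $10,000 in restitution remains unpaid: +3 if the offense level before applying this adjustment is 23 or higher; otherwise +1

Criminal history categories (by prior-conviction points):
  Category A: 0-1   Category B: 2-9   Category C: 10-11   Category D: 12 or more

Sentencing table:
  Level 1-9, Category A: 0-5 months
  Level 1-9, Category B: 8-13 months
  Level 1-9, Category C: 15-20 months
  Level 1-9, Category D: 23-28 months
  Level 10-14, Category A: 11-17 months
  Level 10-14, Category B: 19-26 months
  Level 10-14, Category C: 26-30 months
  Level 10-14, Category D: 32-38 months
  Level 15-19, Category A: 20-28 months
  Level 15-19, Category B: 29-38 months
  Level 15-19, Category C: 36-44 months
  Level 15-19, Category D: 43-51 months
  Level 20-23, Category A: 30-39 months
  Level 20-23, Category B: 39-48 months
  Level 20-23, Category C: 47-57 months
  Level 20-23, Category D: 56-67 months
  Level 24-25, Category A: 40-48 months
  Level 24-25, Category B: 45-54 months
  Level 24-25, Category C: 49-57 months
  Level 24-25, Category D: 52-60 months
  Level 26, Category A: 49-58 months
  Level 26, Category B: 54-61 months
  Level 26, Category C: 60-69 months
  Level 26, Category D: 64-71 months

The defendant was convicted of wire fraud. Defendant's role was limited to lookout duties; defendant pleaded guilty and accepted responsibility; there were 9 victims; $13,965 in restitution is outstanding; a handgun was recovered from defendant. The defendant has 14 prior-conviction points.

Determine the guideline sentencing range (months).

56-67 months

Base offense level for wire fraud: 19.
§1 applies (level before this adjustment is 19 ≥ 11, so +4): 19 + 4 = 23.
§2 applies: 23 − 3 = 20.
§3 applies: 20 − 2 = 18.
§4 applies: 18 + 2 = 20.
§6 applies (level before this adjustment is 20 < 23, so +1): 20 + 1 = 21.
Final offense level: 21.
Criminal history: 14 prior points → Category D (12+).
Level 21 falls in the 20-23 band.
Grid: Level 20-23 × Category D = 56-67 months.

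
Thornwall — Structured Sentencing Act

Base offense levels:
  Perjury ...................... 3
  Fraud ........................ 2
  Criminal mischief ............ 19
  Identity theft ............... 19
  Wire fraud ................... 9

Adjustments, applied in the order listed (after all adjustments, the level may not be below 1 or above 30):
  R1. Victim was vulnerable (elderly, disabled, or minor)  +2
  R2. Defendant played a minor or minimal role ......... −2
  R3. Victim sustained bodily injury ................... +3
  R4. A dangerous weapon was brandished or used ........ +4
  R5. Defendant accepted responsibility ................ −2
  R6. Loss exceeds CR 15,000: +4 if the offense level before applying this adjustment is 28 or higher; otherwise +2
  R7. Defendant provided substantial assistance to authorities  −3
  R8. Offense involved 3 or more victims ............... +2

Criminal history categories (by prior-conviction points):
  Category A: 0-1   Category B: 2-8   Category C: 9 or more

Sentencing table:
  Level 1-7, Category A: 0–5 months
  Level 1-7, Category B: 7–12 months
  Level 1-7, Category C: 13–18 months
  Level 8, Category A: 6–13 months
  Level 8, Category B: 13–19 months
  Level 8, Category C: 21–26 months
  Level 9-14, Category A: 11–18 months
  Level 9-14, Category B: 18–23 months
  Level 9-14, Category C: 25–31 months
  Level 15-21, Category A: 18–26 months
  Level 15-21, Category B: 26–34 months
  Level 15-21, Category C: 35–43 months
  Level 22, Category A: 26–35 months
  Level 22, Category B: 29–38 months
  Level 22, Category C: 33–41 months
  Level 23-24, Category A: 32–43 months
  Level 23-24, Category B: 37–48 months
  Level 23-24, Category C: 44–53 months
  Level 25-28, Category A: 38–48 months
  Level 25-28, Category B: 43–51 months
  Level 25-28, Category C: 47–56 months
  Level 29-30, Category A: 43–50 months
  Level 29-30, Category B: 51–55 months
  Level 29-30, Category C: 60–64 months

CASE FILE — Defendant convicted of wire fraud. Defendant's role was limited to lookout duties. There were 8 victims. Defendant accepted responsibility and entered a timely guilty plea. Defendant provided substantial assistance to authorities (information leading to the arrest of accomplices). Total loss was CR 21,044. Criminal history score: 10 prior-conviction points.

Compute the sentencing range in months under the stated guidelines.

13-18 months

Base offense level for wire fraud: 9.
R2 applies: 9 − 2 = 7.
R5 applies: 7 − 2 = 5.
R6 applies (level before this adjustment is 5 < 28, so +2): 5 + 2 = 7.
R7 applies: 7 − 3 = 4.
R8 applies: 4 + 2 = 6.
Final offense level: 6.
Criminal history: 10 prior points → Category C (9+).
Level 6 falls in the 1-7 band.
Grid: Level 1-7 × Category C = 13-18 months.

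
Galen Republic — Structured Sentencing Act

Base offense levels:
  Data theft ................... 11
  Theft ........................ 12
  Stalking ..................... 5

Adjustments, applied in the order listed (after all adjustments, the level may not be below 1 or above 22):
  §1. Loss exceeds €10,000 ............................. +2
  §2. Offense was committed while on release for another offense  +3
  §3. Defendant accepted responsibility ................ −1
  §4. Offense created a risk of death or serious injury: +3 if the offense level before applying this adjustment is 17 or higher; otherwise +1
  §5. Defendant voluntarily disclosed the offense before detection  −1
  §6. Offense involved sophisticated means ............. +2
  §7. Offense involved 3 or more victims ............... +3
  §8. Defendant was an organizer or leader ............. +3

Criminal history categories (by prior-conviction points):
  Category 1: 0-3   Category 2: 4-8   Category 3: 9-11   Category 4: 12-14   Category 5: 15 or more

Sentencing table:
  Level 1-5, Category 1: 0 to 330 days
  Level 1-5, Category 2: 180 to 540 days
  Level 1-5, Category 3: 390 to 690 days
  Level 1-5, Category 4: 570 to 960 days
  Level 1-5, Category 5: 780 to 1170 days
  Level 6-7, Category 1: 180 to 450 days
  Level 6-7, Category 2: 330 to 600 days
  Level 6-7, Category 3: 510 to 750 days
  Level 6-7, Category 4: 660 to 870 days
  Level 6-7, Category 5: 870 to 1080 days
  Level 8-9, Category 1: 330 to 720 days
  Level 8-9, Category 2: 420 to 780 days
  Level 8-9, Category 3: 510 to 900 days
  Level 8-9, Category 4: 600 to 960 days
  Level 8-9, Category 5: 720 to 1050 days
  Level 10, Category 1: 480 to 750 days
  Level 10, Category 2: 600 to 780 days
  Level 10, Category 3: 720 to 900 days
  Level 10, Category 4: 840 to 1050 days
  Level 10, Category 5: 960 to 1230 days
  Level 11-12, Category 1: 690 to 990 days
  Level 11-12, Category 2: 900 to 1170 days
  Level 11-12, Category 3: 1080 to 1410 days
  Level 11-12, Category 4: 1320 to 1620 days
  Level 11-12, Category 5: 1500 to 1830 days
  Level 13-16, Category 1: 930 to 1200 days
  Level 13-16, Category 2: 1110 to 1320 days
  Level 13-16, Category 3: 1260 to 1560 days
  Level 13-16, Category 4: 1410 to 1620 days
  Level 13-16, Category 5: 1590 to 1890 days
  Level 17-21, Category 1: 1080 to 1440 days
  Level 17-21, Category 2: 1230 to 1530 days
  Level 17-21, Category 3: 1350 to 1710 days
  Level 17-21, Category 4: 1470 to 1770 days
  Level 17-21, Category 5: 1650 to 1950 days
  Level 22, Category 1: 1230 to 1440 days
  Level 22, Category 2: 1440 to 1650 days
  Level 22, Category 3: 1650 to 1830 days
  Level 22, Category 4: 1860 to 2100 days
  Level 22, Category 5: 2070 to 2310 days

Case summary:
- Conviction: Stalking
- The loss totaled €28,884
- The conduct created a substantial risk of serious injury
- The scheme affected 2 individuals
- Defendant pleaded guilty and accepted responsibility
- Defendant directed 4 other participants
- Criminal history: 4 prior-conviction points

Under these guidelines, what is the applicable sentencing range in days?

Base offense level for stalking: 5.
§1 applies: 5 + 2 = 7.
§3 applies: 7 − 1 = 6.
§4 applies (level before this adjustment is 6 < 17, so +1): 6 + 1 = 7.
§5 does not apply.
§6 does not apply.
§8 applies: 7 + 3 = 10.
Final offense level: 10.
Criminal history: 4 prior points → Category 2 (4-8).
Level 10 falls in the 10 band.
Grid: Level 10 × Category 2 = 600-780 days.

600-780 days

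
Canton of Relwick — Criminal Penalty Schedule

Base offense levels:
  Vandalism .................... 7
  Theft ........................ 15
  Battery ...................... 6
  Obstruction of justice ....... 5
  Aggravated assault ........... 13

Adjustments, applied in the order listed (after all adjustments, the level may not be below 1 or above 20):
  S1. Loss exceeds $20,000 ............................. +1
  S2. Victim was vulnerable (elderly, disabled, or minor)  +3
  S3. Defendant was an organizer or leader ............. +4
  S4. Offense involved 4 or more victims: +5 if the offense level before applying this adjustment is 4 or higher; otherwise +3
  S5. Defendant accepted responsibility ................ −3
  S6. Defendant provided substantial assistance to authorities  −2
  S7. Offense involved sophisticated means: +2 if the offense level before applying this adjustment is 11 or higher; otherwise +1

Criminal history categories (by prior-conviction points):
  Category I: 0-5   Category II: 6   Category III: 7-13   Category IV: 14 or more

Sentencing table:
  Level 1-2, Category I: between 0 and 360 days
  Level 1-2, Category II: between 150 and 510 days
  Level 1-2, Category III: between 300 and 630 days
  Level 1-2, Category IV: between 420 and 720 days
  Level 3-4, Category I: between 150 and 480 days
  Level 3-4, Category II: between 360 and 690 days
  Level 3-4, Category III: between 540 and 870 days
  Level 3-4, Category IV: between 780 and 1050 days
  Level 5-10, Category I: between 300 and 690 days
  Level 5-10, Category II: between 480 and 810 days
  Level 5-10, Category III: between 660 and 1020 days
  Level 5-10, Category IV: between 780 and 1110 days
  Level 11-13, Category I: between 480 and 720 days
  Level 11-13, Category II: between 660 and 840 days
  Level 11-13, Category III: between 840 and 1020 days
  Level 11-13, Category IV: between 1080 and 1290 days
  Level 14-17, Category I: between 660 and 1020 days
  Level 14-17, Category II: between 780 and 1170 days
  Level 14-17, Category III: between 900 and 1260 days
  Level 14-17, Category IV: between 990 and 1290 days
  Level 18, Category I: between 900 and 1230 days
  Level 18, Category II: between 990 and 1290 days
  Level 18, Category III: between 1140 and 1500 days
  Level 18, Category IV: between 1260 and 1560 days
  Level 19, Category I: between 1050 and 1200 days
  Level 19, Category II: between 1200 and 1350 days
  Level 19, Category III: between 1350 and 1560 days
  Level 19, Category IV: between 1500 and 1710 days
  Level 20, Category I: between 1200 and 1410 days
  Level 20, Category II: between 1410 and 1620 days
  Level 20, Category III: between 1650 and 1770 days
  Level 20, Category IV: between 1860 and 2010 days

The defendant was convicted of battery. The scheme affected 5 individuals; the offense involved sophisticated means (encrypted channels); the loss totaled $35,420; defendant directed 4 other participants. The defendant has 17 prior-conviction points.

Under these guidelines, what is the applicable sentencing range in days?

1260-1560 days

Base offense level for battery: 6.
S1 applies: 6 + 1 = 7.
S3 applies: 7 + 4 = 11.
S4 applies (level before this adjustment is 11 ≥ 4, so +5): 11 + 5 = 16.
S6 does not apply.
S7 applies (level before this adjustment is 16 ≥ 11, so +2): 16 + 2 = 18.
Final offense level: 18.
Criminal history: 17 prior points → Category IV (14+).
Level 18 falls in the 18 band.
Grid: Level 18 × Category IV = 1260-1560 days.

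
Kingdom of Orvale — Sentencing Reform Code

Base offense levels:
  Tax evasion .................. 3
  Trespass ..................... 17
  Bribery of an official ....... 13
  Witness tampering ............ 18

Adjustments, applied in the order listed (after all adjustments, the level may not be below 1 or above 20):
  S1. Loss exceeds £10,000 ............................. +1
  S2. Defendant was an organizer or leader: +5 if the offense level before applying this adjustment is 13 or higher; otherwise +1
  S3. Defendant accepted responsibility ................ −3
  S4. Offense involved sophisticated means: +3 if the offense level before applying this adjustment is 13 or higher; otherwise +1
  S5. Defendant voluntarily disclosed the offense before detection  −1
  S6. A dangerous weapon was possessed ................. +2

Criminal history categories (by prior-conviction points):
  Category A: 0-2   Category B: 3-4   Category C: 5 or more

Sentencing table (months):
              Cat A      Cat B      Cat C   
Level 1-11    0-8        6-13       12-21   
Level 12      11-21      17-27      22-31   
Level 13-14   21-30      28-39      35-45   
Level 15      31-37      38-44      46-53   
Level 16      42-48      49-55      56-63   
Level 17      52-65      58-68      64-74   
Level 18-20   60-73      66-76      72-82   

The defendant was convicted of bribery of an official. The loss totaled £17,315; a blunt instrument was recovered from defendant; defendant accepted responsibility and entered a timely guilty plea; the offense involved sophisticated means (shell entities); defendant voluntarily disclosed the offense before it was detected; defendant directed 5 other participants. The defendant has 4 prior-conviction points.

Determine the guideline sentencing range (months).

Base offense level for bribery of an official: 13.
S1 applies: 13 + 1 = 14.
S2 applies (level before this adjustment is 14 ≥ 13, so +5): 14 + 5 = 19.
S3 applies: 19 − 3 = 16.
S4 applies (level before this adjustment is 16 ≥ 13, so +3): 16 + 3 = 19.
S5 applies: 19 − 1 = 18.
S6 applies: 18 + 2 = 20.
Final offense level: 20.
Criminal history: 4 prior points → Category B (3-4).
Level 20 falls in the 18-20 band.
Grid: Level 18-20 × Category B = 66-76 months.

66-76 months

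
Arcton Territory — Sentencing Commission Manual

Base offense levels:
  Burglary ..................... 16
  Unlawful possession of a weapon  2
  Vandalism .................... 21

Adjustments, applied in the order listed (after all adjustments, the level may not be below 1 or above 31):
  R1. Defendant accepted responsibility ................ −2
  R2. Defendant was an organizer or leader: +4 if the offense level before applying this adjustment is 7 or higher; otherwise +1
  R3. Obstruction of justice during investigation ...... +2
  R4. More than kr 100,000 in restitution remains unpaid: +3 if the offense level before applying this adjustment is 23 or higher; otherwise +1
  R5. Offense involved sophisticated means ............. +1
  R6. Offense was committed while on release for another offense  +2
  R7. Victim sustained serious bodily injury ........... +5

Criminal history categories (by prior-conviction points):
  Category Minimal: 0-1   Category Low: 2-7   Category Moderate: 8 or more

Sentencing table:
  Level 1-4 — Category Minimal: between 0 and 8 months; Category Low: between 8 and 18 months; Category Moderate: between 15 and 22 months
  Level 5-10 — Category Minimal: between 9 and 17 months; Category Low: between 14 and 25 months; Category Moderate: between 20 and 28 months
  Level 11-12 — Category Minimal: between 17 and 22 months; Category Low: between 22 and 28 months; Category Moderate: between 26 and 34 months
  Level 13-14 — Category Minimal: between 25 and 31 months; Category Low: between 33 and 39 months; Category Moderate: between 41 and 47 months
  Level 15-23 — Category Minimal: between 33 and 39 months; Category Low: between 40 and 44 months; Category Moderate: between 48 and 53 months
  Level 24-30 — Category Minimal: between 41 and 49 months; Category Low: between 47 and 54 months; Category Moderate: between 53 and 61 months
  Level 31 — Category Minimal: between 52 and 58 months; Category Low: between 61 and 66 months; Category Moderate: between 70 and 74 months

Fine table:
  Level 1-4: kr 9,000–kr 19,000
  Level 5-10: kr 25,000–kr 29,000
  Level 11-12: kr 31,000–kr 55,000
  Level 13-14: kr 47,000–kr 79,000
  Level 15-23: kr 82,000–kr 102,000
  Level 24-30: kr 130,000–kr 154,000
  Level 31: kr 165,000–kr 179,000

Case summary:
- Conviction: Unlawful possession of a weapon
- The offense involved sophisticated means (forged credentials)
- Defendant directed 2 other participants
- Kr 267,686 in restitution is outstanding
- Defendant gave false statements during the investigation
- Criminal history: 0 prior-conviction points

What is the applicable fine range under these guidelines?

Base offense level for unlawful possession of a weapon: 2.
R2 applies (level before this adjustment is 2 < 7, so +1): 2 + 1 = 3.
R3 applies: 3 + 2 = 5.
R4 applies (level before this adjustment is 5 < 23, so +1): 5 + 1 = 6.
R5 applies: 6 + 1 = 7.
R6 does not apply.
R7 does not apply.
Final offense level: 7.
Level 7 falls in the 5-10 band.
Fine table: Level 5-10 → kr 25,000–kr 29,000.

kr 25,000–kr 29,000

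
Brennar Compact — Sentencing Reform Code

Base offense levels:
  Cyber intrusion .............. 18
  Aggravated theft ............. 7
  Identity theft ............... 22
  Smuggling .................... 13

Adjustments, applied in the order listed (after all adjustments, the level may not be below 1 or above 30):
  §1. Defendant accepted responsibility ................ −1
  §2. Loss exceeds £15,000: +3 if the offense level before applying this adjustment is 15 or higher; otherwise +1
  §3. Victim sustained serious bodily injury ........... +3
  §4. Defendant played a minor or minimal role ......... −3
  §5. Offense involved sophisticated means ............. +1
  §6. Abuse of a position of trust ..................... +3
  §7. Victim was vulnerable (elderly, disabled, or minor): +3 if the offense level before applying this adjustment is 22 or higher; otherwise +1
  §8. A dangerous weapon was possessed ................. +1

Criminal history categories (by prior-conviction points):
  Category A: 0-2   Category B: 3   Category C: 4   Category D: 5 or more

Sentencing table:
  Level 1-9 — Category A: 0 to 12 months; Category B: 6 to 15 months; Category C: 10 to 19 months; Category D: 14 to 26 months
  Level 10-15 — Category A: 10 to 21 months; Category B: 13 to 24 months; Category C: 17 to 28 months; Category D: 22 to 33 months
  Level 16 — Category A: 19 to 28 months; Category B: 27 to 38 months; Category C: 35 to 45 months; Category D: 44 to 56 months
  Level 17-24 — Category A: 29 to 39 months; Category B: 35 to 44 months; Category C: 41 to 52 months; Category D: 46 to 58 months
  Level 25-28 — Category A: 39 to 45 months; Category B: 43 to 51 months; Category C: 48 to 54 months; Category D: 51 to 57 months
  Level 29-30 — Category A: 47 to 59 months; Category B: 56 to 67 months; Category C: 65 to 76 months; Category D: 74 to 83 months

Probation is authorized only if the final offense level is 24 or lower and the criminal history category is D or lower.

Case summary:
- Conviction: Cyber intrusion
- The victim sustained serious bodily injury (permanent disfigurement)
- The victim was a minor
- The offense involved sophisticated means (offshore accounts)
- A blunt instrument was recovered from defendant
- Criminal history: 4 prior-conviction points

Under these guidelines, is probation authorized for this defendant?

Base offense level for cyber intrusion: 18.
§3 applies: 18 + 3 = 21.
§4 does not apply.
§5 applies: 21 + 1 = 22.
§6 does not apply.
§7 applies (level before this adjustment is 22 ≥ 22, so +3): 22 + 3 = 25.
§8 applies: 25 + 1 = 26.
Final offense level: 26.
Criminal history: 4 prior points → Category C (4).
Level 26 falls in the 25-28 band.
Grid: Level 25-28 × Category C = 48-54 months.
Probation check: level 26 > 24 and category C ≤ D → not eligible.

No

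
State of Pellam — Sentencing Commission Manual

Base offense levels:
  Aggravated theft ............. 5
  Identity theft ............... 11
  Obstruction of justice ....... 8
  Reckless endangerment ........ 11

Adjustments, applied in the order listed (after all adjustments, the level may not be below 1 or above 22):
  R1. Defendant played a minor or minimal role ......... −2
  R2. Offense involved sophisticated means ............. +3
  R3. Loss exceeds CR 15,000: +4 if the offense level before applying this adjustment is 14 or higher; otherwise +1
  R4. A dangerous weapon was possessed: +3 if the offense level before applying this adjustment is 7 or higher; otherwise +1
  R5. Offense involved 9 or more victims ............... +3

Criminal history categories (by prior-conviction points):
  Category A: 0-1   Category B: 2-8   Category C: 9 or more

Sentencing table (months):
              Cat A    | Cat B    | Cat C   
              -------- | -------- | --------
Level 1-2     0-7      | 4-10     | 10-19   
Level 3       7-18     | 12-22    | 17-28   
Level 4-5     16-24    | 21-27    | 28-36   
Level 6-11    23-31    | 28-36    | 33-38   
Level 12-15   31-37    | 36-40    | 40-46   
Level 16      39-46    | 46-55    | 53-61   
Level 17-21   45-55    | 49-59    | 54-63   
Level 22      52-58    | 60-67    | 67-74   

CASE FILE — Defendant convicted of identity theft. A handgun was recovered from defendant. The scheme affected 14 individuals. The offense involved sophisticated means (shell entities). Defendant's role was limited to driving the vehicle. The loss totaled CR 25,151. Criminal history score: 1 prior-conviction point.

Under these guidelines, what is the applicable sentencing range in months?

45-55 months

Base offense level for identity theft: 11.
R1 applies: 11 − 2 = 9.
R2 applies: 9 + 3 = 12.
R3 applies (level before this adjustment is 12 < 14, so +1): 12 + 1 = 13.
R4 applies (level before this adjustment is 13 ≥ 7, so +3): 13 + 3 = 16.
R5 applies: 16 + 3 = 19.
Final offense level: 19.
Criminal history: 1 prior point → Category A (0-1).
Level 19 falls in the 17-21 band.
Grid: Level 17-21 × Category A = 45-55 months.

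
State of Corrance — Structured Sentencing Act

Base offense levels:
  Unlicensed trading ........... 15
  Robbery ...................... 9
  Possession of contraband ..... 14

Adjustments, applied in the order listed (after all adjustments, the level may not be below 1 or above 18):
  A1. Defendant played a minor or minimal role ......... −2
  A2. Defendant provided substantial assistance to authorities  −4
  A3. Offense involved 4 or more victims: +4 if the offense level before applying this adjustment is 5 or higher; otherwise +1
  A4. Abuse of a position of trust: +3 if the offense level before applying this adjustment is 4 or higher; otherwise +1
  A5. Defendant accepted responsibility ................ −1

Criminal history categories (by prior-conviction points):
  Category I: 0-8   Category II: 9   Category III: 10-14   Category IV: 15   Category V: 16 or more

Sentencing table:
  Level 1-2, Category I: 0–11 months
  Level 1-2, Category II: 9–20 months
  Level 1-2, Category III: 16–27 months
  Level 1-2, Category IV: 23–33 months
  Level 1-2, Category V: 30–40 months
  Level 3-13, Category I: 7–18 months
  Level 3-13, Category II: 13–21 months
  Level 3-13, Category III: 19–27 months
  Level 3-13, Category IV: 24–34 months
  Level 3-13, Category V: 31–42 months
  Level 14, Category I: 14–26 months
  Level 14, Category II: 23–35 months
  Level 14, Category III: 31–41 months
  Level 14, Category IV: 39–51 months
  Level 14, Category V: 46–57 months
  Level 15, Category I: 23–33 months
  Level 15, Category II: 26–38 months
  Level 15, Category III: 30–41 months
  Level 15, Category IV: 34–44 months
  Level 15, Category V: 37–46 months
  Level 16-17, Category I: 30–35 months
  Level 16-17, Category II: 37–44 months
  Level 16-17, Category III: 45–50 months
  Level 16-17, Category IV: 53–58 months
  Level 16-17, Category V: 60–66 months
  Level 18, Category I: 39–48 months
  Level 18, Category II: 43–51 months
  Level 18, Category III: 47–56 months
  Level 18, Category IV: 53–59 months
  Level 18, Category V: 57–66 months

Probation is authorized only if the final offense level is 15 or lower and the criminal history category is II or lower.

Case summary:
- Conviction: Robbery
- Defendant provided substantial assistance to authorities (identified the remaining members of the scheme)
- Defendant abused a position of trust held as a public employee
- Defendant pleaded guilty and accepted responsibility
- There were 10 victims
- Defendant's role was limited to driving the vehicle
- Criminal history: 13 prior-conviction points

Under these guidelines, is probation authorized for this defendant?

No

Base offense level for robbery: 9.
A1 applies: 9 − 2 = 7.
A2 applies: 7 − 4 = 3.
A3 applies (level before this adjustment is 3 < 5, so +1): 3 + 1 = 4.
A4 applies (level before this adjustment is 4 ≥ 4, so +3): 4 + 3 = 7.
A5 applies: 7 − 1 = 6.
Final offense level: 6.
Criminal history: 13 prior points → Category III (10-14).
Level 6 falls in the 3-13 band.
Grid: Level 3-13 × Category III = 19-27 months.
Probation check: level 6 ≤ 15 and category III > II → not eligible.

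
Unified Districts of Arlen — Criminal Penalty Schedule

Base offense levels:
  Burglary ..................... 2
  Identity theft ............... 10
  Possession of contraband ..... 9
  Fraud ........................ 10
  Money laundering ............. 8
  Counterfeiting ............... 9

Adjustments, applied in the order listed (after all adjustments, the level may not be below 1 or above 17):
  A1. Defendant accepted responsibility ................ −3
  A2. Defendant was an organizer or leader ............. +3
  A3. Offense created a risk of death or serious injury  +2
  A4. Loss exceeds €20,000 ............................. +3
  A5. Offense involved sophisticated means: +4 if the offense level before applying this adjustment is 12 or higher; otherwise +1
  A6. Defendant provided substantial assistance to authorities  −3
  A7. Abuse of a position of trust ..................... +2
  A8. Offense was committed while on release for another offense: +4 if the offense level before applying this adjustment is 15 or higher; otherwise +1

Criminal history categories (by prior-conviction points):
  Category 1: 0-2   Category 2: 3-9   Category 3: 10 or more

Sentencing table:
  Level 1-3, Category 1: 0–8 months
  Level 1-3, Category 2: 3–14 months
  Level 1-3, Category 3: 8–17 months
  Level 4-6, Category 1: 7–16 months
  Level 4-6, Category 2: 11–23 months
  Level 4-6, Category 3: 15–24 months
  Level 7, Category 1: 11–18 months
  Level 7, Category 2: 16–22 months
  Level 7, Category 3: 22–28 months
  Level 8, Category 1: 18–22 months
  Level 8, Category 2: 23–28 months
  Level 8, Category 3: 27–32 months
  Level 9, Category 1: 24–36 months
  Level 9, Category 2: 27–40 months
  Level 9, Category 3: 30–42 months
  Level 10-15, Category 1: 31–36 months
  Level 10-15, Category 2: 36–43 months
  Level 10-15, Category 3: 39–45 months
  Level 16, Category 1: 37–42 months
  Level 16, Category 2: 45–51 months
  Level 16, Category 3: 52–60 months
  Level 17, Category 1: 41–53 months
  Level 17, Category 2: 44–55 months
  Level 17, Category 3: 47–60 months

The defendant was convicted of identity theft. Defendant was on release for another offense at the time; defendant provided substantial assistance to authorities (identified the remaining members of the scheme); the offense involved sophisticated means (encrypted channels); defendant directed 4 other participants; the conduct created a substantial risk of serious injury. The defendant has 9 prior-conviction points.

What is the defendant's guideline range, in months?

44-55 months

Base offense level for identity theft: 10.
A2 applies: 10 + 3 = 13.
A3 applies: 13 + 2 = 15.
A4 does not apply.
A5 applies (level before this adjustment is 15 ≥ 12, so +4): 15 + 4 = 19.
A6 applies: 19 − 3 = 16.
A8 applies (level before this adjustment is 16 ≥ 15, so +4): 16 + 4 = 20.
Level 20 exceeds the maximum of 17; capped at 17.
Final offense level: 17.
Criminal history: 9 prior points → Category 2 (3-9).
Level 17 falls in the 17 band.
Grid: Level 17 × Category 2 = 44-55 months.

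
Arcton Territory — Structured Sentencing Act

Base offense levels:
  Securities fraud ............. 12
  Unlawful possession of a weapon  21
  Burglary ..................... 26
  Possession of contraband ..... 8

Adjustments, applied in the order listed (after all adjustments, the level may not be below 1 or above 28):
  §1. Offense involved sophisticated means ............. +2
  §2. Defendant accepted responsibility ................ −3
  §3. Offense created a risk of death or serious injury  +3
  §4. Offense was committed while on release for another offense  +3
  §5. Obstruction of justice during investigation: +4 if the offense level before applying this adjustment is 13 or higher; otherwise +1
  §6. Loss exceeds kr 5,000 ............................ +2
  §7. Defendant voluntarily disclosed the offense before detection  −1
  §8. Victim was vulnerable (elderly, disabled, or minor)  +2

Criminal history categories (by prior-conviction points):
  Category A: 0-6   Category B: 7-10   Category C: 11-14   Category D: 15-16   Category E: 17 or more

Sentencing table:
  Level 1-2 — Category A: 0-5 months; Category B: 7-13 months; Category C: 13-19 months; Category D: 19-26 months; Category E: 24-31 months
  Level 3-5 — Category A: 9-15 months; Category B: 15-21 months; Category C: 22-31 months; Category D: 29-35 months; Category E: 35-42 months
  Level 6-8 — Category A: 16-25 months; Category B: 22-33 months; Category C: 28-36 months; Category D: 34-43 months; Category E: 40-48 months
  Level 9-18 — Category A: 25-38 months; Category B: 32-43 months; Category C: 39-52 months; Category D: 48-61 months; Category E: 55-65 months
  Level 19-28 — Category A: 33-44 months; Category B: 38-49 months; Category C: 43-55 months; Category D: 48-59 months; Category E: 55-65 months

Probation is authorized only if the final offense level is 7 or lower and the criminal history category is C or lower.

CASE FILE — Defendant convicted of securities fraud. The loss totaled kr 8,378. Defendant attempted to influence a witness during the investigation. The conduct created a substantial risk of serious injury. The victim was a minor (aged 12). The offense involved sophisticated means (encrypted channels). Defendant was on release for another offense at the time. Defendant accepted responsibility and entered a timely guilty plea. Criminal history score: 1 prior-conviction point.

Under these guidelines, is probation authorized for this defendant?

Base offense level for securities fraud: 12.
§1 applies: 12 + 2 = 14.
§2 applies: 14 − 3 = 11.
§3 applies: 11 + 3 = 14.
§4 applies: 14 + 3 = 17.
§5 applies (level before this adjustment is 17 ≥ 13, so +4): 17 + 4 = 21.
§6 applies: 21 + 2 = 23.
§8 applies: 23 + 2 = 25.
Final offense level: 25.
Criminal history: 1 prior point → Category A (0-6).
Level 25 falls in the 19-28 band.
Grid: Level 19-28 × Category A = 33-44 months.
Probation check: level 25 > 7 and category A ≤ C → not eligible.

No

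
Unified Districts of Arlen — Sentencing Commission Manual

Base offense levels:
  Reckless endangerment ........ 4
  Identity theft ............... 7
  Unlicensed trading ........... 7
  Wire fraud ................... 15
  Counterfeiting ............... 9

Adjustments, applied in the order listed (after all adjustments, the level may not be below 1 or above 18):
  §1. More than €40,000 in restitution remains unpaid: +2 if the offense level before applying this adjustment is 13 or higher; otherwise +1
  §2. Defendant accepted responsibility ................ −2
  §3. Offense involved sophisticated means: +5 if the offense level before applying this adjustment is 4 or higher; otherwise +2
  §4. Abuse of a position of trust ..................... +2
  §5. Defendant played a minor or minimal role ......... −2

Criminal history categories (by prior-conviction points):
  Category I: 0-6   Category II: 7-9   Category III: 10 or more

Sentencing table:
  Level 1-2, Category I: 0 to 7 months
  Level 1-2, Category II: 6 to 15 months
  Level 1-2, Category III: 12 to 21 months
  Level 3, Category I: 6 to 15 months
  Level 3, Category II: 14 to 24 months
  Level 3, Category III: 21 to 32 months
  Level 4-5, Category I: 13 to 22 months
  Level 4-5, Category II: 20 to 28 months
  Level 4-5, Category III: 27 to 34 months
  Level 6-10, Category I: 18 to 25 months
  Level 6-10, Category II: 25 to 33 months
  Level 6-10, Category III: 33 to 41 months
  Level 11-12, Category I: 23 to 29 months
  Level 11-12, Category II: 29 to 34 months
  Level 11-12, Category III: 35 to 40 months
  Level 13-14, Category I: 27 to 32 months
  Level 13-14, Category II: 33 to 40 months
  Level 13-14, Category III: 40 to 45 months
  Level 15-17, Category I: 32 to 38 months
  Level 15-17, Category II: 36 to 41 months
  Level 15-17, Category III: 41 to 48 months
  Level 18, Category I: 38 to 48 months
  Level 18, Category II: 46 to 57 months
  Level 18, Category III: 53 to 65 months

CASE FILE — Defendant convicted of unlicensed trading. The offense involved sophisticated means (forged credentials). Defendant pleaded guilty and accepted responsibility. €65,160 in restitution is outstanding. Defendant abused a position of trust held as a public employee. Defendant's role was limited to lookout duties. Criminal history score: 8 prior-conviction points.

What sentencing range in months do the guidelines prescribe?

Base offense level for unlicensed trading: 7.
§1 applies (level before this adjustment is 7 < 13, so +1): 7 + 1 = 8.
§2 applies: 8 − 2 = 6.
§3 applies (level before this adjustment is 6 ≥ 4, so +5): 6 + 5 = 11.
§4 applies: 11 + 2 = 13.
§5 applies: 13 − 2 = 11.
Final offense level: 11.
Criminal history: 8 prior points → Category II (7-9).
Level 11 falls in the 11-12 band.
Grid: Level 11-12 × Category II = 29-34 months.

29-34 months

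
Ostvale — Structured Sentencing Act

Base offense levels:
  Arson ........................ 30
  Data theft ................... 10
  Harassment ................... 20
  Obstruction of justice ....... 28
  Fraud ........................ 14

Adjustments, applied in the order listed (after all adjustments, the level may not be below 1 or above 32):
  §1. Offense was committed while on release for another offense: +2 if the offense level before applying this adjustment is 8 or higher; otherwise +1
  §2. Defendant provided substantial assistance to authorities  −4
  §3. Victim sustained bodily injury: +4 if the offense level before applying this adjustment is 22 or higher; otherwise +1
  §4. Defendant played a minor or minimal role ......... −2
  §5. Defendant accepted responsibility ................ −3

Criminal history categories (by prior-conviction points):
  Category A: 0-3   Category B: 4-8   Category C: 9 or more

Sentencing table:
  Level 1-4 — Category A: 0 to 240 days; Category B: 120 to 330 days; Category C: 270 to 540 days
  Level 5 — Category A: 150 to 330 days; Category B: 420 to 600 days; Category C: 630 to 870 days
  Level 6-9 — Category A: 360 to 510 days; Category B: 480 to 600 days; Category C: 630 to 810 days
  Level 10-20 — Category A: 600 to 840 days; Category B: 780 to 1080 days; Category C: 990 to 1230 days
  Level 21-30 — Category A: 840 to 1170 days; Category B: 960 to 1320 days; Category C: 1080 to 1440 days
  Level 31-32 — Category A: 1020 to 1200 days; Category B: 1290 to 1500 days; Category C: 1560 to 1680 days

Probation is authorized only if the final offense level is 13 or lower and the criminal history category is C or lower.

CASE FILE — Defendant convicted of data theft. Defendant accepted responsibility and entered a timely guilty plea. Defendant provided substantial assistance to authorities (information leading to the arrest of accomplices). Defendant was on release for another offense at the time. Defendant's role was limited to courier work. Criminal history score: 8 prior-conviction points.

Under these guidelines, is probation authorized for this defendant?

Base offense level for data theft: 10.
§1 applies (level before this adjustment is 10 ≥ 8, so +2): 10 + 2 = 12.
§2 applies: 12 − 4 = 8.
§4 applies: 8 − 2 = 6.
§5 applies: 6 − 3 = 3.
Final offense level: 3.
Criminal history: 8 prior points → Category B (4-8).
Level 3 falls in the 1-4 band.
Grid: Level 1-4 × Category B = 120-330 days.
Probation check: level 3 ≤ 13 and category B ≤ C → eligible.

Yes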